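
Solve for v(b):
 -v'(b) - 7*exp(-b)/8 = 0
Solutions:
 v(b) = C1 + 7*exp(-b)/8


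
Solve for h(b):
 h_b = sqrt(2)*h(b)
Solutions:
 h(b) = C1*exp(sqrt(2)*b)


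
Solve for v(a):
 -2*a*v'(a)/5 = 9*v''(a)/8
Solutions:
 v(a) = C1 + C2*erf(2*sqrt(10)*a/15)


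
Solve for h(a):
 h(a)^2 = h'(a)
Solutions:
 h(a) = -1/(C1 + a)


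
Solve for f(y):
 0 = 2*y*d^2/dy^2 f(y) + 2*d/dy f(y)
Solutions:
 f(y) = C1 + C2*log(y)


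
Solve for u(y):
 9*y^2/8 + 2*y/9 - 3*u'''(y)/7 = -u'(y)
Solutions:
 u(y) = C1 + C2*exp(-sqrt(21)*y/3) + C3*exp(sqrt(21)*y/3) - 3*y^3/8 - y^2/9 - 27*y/28


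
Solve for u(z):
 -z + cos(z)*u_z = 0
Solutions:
 u(z) = C1 + Integral(z/cos(z), z)


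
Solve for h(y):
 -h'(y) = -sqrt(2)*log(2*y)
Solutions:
 h(y) = C1 + sqrt(2)*y*log(y) - sqrt(2)*y + sqrt(2)*y*log(2)


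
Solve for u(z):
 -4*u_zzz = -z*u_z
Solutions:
 u(z) = C1 + Integral(C2*airyai(2^(1/3)*z/2) + C3*airybi(2^(1/3)*z/2), z)


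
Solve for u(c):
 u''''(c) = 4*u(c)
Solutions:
 u(c) = C1*exp(-sqrt(2)*c) + C2*exp(sqrt(2)*c) + C3*sin(sqrt(2)*c) + C4*cos(sqrt(2)*c)


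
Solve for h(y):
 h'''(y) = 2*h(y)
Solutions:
 h(y) = C3*exp(2^(1/3)*y) + (C1*sin(2^(1/3)*sqrt(3)*y/2) + C2*cos(2^(1/3)*sqrt(3)*y/2))*exp(-2^(1/3)*y/2)


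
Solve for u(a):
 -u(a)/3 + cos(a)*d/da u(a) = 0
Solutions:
 u(a) = C1*(sin(a) + 1)^(1/6)/(sin(a) - 1)^(1/6)


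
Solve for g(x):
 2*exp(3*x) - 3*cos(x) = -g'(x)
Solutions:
 g(x) = C1 - 2*exp(3*x)/3 + 3*sin(x)


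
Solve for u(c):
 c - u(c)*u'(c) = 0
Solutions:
 u(c) = -sqrt(C1 + c^2)
 u(c) = sqrt(C1 + c^2)


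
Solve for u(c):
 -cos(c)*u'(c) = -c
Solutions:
 u(c) = C1 + Integral(c/cos(c), c)


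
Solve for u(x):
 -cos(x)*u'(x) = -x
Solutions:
 u(x) = C1 + Integral(x/cos(x), x)


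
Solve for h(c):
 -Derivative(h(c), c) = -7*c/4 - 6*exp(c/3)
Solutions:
 h(c) = C1 + 7*c^2/8 + 18*exp(c/3)


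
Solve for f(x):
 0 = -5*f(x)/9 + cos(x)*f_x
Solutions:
 f(x) = C1*(sin(x) + 1)^(5/18)/(sin(x) - 1)^(5/18)


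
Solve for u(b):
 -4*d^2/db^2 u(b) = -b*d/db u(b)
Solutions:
 u(b) = C1 + C2*erfi(sqrt(2)*b/4)


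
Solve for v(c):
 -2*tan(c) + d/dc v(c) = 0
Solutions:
 v(c) = C1 - 2*log(cos(c))


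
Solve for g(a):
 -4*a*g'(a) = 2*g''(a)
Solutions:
 g(a) = C1 + C2*erf(a)


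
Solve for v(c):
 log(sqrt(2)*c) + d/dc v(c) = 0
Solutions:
 v(c) = C1 - c*log(c) - c*log(2)/2 + c


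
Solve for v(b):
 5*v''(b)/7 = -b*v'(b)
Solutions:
 v(b) = C1 + C2*erf(sqrt(70)*b/10)


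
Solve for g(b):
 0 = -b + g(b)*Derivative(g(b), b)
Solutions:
 g(b) = -sqrt(C1 + b^2)
 g(b) = sqrt(C1 + b^2)


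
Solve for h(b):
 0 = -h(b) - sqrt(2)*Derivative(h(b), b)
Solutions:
 h(b) = C1*exp(-sqrt(2)*b/2)


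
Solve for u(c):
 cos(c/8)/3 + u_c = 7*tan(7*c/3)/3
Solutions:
 u(c) = C1 - log(cos(7*c/3)) - 8*sin(c/8)/3


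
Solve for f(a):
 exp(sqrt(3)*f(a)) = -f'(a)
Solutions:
 f(a) = sqrt(3)*(2*log(1/(C1 + a)) - log(3))/6


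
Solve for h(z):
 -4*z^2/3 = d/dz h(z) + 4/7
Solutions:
 h(z) = C1 - 4*z^3/9 - 4*z/7


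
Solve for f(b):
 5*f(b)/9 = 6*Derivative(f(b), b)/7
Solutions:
 f(b) = C1*exp(35*b/54)


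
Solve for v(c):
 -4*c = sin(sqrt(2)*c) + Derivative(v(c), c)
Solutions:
 v(c) = C1 - 2*c^2 + sqrt(2)*cos(sqrt(2)*c)/2


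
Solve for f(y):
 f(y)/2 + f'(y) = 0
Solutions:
 f(y) = C1*exp(-y/2)


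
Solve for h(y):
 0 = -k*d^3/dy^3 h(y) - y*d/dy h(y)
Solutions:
 h(y) = C1 + Integral(C2*airyai(y*(-1/k)^(1/3)) + C3*airybi(y*(-1/k)^(1/3)), y)


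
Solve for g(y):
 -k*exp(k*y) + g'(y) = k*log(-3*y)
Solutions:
 g(y) = C1 + k*y*log(-y) + k*y*(-1 + log(3)) + exp(k*y)


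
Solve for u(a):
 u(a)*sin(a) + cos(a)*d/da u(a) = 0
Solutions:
 u(a) = C1*cos(a)


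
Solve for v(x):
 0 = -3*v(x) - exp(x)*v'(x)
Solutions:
 v(x) = C1*exp(3*exp(-x))


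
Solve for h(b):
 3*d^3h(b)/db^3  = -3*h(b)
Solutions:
 h(b) = C3*exp(-b) + (C1*sin(sqrt(3)*b/2) + C2*cos(sqrt(3)*b/2))*exp(b/2)


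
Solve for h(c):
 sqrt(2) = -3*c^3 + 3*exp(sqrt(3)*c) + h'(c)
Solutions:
 h(c) = C1 + 3*c^4/4 + sqrt(2)*c - sqrt(3)*exp(sqrt(3)*c)


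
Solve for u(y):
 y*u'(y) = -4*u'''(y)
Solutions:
 u(y) = C1 + Integral(C2*airyai(-2^(1/3)*y/2) + C3*airybi(-2^(1/3)*y/2), y)


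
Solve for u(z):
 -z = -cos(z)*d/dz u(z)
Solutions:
 u(z) = C1 + Integral(z/cos(z), z)


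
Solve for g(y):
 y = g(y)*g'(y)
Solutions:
 g(y) = -sqrt(C1 + y^2)
 g(y) = sqrt(C1 + y^2)


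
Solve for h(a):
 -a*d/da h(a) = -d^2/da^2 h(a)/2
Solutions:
 h(a) = C1 + C2*erfi(a)


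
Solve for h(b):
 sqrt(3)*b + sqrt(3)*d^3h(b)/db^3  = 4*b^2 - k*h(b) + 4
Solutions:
 h(b) = C1*exp(3^(5/6)*b*(-k)^(1/3)/3) + C2*exp(b*(-k)^(1/3)*(-3^(5/6) + 3*3^(1/3)*I)/6) + C3*exp(-b*(-k)^(1/3)*(3^(5/6) + 3*3^(1/3)*I)/6) + 4*b^2/k - sqrt(3)*b/k + 4/k


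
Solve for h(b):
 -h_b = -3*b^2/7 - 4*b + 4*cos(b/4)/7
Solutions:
 h(b) = C1 + b^3/7 + 2*b^2 - 16*sin(b/4)/7


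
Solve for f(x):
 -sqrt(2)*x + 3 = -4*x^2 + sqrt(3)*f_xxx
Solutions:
 f(x) = C1 + C2*x + C3*x^2 + sqrt(3)*x^5/45 - sqrt(6)*x^4/72 + sqrt(3)*x^3/6


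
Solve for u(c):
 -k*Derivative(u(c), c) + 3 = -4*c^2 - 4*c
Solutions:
 u(c) = C1 + 4*c^3/(3*k) + 2*c^2/k + 3*c/k


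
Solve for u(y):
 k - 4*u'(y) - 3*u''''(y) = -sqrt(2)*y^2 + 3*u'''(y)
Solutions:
 u(y) = C1 + C2*exp(y*(-2 + (6*sqrt(10) + 19)^(-1/3) + (6*sqrt(10) + 19)^(1/3))/6)*sin(sqrt(3)*y*(-(6*sqrt(10) + 19)^(1/3) + (6*sqrt(10) + 19)^(-1/3))/6) + C3*exp(y*(-2 + (6*sqrt(10) + 19)^(-1/3) + (6*sqrt(10) + 19)^(1/3))/6)*cos(sqrt(3)*y*(-(6*sqrt(10) + 19)^(1/3) + (6*sqrt(10) + 19)^(-1/3))/6) + C4*exp(-y*((6*sqrt(10) + 19)^(-1/3) + 1 + (6*sqrt(10) + 19)^(1/3))/3) + k*y/4 + sqrt(2)*y^3/12 - 3*sqrt(2)*y/8


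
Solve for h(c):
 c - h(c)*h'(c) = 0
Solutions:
 h(c) = -sqrt(C1 + c^2)
 h(c) = sqrt(C1 + c^2)


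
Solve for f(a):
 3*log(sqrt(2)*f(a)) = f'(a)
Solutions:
 -2*Integral(1/(2*log(_y) + log(2)), (_y, f(a)))/3 = C1 - a


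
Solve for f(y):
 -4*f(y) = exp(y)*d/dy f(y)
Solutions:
 f(y) = C1*exp(4*exp(-y))


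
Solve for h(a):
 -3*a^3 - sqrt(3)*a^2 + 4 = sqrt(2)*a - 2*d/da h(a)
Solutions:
 h(a) = C1 + 3*a^4/8 + sqrt(3)*a^3/6 + sqrt(2)*a^2/4 - 2*a


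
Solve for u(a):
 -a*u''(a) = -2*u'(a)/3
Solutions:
 u(a) = C1 + C2*a^(5/3)


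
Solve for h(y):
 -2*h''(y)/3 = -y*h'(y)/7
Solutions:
 h(y) = C1 + C2*erfi(sqrt(21)*y/14)


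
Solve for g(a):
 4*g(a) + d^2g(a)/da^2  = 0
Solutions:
 g(a) = C1*sin(2*a) + C2*cos(2*a)


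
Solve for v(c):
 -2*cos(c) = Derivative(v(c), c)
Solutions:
 v(c) = C1 - 2*sin(c)


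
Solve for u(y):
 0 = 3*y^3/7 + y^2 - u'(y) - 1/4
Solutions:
 u(y) = C1 + 3*y^4/28 + y^3/3 - y/4


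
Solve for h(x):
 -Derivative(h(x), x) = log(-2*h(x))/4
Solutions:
 4*Integral(1/(log(-_y) + log(2)), (_y, h(x))) = C1 - x


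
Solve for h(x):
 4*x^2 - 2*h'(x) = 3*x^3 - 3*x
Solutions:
 h(x) = C1 - 3*x^4/8 + 2*x^3/3 + 3*x^2/4


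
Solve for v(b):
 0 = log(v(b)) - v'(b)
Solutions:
 li(v(b)) = C1 + b


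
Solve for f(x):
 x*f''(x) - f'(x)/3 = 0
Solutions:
 f(x) = C1 + C2*x^(4/3)


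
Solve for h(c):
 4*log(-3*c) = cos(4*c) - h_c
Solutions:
 h(c) = C1 - 4*c*log(-c) - 4*c*log(3) + 4*c + sin(4*c)/4


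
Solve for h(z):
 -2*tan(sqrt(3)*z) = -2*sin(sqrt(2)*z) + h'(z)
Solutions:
 h(z) = C1 + 2*sqrt(3)*log(cos(sqrt(3)*z))/3 - sqrt(2)*cos(sqrt(2)*z)


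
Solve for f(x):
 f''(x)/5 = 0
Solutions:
 f(x) = C1 + C2*x


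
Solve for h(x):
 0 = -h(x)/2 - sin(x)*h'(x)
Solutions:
 h(x) = C1*(cos(x) + 1)^(1/4)/(cos(x) - 1)^(1/4)


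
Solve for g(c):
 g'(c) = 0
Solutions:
 g(c) = C1


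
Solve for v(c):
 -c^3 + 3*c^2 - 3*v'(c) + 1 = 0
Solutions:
 v(c) = C1 - c^4/12 + c^3/3 + c/3


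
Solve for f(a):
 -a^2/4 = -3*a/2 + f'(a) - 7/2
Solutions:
 f(a) = C1 - a^3/12 + 3*a^2/4 + 7*a/2


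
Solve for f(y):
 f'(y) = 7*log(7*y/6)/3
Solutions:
 f(y) = C1 + 7*y*log(y)/3 - 7*y*log(6)/3 - 7*y/3 + 7*y*log(7)/3


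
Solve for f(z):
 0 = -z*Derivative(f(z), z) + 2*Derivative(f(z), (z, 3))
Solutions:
 f(z) = C1 + Integral(C2*airyai(2^(2/3)*z/2) + C3*airybi(2^(2/3)*z/2), z)


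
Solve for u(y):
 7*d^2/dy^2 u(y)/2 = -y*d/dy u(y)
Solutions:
 u(y) = C1 + C2*erf(sqrt(7)*y/7)


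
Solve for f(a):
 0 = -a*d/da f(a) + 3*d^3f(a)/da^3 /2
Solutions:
 f(a) = C1 + Integral(C2*airyai(2^(1/3)*3^(2/3)*a/3) + C3*airybi(2^(1/3)*3^(2/3)*a/3), a)


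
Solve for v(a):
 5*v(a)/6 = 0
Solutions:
 v(a) = 0


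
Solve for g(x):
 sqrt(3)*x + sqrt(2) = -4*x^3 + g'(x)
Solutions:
 g(x) = C1 + x^4 + sqrt(3)*x^2/2 + sqrt(2)*x


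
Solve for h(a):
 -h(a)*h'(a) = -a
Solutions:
 h(a) = -sqrt(C1 + a^2)
 h(a) = sqrt(C1 + a^2)


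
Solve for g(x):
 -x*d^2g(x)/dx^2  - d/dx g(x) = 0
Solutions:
 g(x) = C1 + C2*log(x)


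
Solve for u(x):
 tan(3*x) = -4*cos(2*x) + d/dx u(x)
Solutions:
 u(x) = C1 - log(cos(3*x))/3 + 2*sin(2*x)


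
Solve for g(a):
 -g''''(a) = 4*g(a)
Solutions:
 g(a) = (C1*sin(a) + C2*cos(a))*exp(-a) + (C3*sin(a) + C4*cos(a))*exp(a)


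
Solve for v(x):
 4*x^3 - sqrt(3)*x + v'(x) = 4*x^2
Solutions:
 v(x) = C1 - x^4 + 4*x^3/3 + sqrt(3)*x^2/2


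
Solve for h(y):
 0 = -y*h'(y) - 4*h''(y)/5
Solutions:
 h(y) = C1 + C2*erf(sqrt(10)*y/4)


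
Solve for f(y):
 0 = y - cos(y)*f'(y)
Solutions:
 f(y) = C1 + Integral(y/cos(y), y)


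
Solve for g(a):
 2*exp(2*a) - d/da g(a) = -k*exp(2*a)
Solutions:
 g(a) = C1 + k*exp(2*a)/2 + exp(2*a)


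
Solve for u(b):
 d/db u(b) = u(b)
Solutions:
 u(b) = C1*exp(b)


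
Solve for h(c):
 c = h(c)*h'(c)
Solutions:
 h(c) = -sqrt(C1 + c^2)
 h(c) = sqrt(C1 + c^2)


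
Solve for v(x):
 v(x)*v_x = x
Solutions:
 v(x) = -sqrt(C1 + x^2)
 v(x) = sqrt(C1 + x^2)


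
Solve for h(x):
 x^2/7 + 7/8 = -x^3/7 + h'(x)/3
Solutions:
 h(x) = C1 + 3*x^4/28 + x^3/7 + 21*x/8


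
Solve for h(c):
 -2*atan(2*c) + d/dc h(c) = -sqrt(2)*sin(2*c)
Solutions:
 h(c) = C1 + 2*c*atan(2*c) - log(4*c^2 + 1)/2 + sqrt(2)*cos(2*c)/2


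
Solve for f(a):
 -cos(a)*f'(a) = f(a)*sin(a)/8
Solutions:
 f(a) = C1*cos(a)^(1/8)


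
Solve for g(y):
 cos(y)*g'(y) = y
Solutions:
 g(y) = C1 + Integral(y/cos(y), y)


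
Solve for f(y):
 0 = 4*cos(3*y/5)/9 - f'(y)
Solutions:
 f(y) = C1 + 20*sin(3*y/5)/27


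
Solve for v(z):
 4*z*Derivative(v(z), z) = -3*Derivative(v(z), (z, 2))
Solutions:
 v(z) = C1 + C2*erf(sqrt(6)*z/3)


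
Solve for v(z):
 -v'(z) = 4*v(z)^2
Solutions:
 v(z) = 1/(C1 + 4*z)


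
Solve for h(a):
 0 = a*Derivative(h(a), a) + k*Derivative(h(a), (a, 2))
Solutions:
 h(a) = C1 + C2*sqrt(k)*erf(sqrt(2)*a*sqrt(1/k)/2)


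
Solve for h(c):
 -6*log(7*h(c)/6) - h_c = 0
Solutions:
 -Integral(1/(-log(_y) - log(7) + log(6)), (_y, h(c)))/6 = C1 - c


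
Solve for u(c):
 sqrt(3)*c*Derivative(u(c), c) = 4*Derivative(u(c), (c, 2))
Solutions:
 u(c) = C1 + C2*erfi(sqrt(2)*3^(1/4)*c/4)


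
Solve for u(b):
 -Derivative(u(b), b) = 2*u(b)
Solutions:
 u(b) = C1*exp(-2*b)


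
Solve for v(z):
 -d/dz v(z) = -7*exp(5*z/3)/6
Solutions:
 v(z) = C1 + 7*exp(5*z/3)/10


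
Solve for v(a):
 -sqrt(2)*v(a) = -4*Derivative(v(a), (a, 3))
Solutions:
 v(a) = C3*exp(sqrt(2)*a/2) + (C1*sin(sqrt(6)*a/4) + C2*cos(sqrt(6)*a/4))*exp(-sqrt(2)*a/4)


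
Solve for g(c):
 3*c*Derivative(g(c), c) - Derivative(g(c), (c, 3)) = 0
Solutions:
 g(c) = C1 + Integral(C2*airyai(3^(1/3)*c) + C3*airybi(3^(1/3)*c), c)


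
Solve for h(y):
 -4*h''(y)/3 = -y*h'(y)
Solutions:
 h(y) = C1 + C2*erfi(sqrt(6)*y/4)


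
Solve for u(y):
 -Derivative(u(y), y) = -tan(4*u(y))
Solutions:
 u(y) = -asin(C1*exp(4*y))/4 + pi/4
 u(y) = asin(C1*exp(4*y))/4


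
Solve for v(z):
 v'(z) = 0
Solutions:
 v(z) = C1


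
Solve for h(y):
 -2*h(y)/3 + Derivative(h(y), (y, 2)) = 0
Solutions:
 h(y) = C1*exp(-sqrt(6)*y/3) + C2*exp(sqrt(6)*y/3)


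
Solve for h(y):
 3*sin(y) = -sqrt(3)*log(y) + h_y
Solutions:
 h(y) = C1 + sqrt(3)*y*(log(y) - 1) - 3*cos(y)


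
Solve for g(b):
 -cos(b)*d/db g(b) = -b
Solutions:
 g(b) = C1 + Integral(b/cos(b), b)


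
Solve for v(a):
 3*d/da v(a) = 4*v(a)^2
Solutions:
 v(a) = -3/(C1 + 4*a)


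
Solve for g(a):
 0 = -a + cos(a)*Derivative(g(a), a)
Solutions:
 g(a) = C1 + Integral(a/cos(a), a)


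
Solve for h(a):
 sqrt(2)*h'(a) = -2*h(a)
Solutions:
 h(a) = C1*exp(-sqrt(2)*a)


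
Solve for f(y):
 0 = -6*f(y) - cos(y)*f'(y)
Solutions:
 f(y) = C1*(sin(y)^3 - 3*sin(y)^2 + 3*sin(y) - 1)/(sin(y)^3 + 3*sin(y)^2 + 3*sin(y) + 1)


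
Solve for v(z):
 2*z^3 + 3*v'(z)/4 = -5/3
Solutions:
 v(z) = C1 - 2*z^4/3 - 20*z/9


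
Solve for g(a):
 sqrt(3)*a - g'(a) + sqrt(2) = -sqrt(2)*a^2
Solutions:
 g(a) = C1 + sqrt(2)*a^3/3 + sqrt(3)*a^2/2 + sqrt(2)*a


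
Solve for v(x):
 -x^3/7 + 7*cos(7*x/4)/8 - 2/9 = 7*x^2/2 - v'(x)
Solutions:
 v(x) = C1 + x^4/28 + 7*x^3/6 + 2*x/9 - sin(7*x/4)/2


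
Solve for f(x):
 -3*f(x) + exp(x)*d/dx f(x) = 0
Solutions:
 f(x) = C1*exp(-3*exp(-x))


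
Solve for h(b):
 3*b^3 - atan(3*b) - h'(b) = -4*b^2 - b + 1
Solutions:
 h(b) = C1 + 3*b^4/4 + 4*b^3/3 + b^2/2 - b*atan(3*b) - b + log(9*b^2 + 1)/6


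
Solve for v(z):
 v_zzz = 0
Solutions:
 v(z) = C1 + C2*z + C3*z^2


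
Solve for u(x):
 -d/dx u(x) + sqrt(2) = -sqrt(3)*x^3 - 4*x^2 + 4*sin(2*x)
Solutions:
 u(x) = C1 + sqrt(3)*x^4/4 + 4*x^3/3 + sqrt(2)*x + 2*cos(2*x)


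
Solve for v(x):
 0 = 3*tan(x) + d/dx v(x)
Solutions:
 v(x) = C1 + 3*log(cos(x))


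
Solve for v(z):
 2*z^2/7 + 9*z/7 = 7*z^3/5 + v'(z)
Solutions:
 v(z) = C1 - 7*z^4/20 + 2*z^3/21 + 9*z^2/14


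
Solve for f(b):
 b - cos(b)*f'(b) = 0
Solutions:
 f(b) = C1 + Integral(b/cos(b), b)


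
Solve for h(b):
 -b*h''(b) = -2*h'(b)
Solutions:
 h(b) = C1 + C2*b^3


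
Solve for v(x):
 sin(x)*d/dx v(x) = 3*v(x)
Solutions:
 v(x) = C1*(cos(x) - 1)^(3/2)/(cos(x) + 1)^(3/2)


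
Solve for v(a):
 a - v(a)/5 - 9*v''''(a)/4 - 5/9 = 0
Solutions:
 v(a) = 5*a + (C1*sin(sqrt(3)*5^(3/4)*a/15) + C2*cos(sqrt(3)*5^(3/4)*a/15))*exp(-sqrt(3)*5^(3/4)*a/15) + (C3*sin(sqrt(3)*5^(3/4)*a/15) + C4*cos(sqrt(3)*5^(3/4)*a/15))*exp(sqrt(3)*5^(3/4)*a/15) - 25/9


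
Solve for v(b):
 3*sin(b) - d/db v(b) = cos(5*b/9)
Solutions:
 v(b) = C1 - 9*sin(5*b/9)/5 - 3*cos(b)


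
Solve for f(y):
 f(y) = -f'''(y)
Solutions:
 f(y) = C3*exp(-y) + (C1*sin(sqrt(3)*y/2) + C2*cos(sqrt(3)*y/2))*exp(y/2)


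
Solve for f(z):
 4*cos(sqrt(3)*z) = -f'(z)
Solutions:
 f(z) = C1 - 4*sqrt(3)*sin(sqrt(3)*z)/3


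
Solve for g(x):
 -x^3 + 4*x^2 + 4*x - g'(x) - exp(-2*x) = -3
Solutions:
 g(x) = C1 - x^4/4 + 4*x^3/3 + 2*x^2 + 3*x + exp(-2*x)/2


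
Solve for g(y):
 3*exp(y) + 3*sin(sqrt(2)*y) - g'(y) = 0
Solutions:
 g(y) = C1 + 3*exp(y) - 3*sqrt(2)*cos(sqrt(2)*y)/2


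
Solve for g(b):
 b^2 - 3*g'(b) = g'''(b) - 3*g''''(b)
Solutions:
 g(b) = C1 + C2*exp(b*(-2^(2/3)*(27*sqrt(733) + 731)^(1/3) - 2*2^(1/3)/(27*sqrt(733) + 731)^(1/3) + 4)/36)*sin(2^(1/3)*sqrt(3)*b*(-2^(1/3)*(27*sqrt(733) + 731)^(1/3) + 2/(27*sqrt(733) + 731)^(1/3))/36) + C3*exp(b*(-2^(2/3)*(27*sqrt(733) + 731)^(1/3) - 2*2^(1/3)/(27*sqrt(733) + 731)^(1/3) + 4)/36)*cos(2^(1/3)*sqrt(3)*b*(-2^(1/3)*(27*sqrt(733) + 731)^(1/3) + 2/(27*sqrt(733) + 731)^(1/3))/36) + C4*exp(b*(2*2^(1/3)/(27*sqrt(733) + 731)^(1/3) + 2 + 2^(2/3)*(27*sqrt(733) + 731)^(1/3))/18) + b^3/9 - 2*b/9


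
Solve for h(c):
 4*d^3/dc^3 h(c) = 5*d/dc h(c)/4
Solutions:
 h(c) = C1 + C2*exp(-sqrt(5)*c/4) + C3*exp(sqrt(5)*c/4)


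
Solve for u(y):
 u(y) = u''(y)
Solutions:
 u(y) = C1*exp(-y) + C2*exp(y)


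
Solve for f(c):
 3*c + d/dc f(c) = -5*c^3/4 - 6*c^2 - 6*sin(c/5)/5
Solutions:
 f(c) = C1 - 5*c^4/16 - 2*c^3 - 3*c^2/2 + 6*cos(c/5)


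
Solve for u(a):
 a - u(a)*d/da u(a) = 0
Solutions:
 u(a) = -sqrt(C1 + a^2)
 u(a) = sqrt(C1 + a^2)


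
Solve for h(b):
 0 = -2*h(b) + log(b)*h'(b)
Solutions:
 h(b) = C1*exp(2*li(b))


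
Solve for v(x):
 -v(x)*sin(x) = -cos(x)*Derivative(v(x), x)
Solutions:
 v(x) = C1/cos(x)


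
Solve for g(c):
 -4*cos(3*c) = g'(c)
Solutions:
 g(c) = C1 - 4*sin(3*c)/3


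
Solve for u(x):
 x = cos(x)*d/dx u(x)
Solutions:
 u(x) = C1 + Integral(x/cos(x), x)


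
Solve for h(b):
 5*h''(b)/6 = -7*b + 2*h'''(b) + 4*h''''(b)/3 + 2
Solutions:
 h(b) = C1 + C2*b + C3*exp(b*(-3 + sqrt(19))/4) + C4*exp(-b*(3 + sqrt(19))/4) - 7*b^3/5 - 222*b^2/25


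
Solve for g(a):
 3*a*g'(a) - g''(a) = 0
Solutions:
 g(a) = C1 + C2*erfi(sqrt(6)*a/2)


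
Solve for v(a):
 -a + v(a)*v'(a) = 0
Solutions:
 v(a) = -sqrt(C1 + a^2)
 v(a) = sqrt(C1 + a^2)


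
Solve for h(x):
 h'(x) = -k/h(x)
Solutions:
 h(x) = -sqrt(C1 - 2*k*x)
 h(x) = sqrt(C1 - 2*k*x)


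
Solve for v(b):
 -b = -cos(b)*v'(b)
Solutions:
 v(b) = C1 + Integral(b/cos(b), b)


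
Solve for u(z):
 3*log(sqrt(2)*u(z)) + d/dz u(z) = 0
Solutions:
 2*Integral(1/(2*log(_y) + log(2)), (_y, u(z)))/3 = C1 - z


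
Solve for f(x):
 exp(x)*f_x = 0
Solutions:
 f(x) = C1


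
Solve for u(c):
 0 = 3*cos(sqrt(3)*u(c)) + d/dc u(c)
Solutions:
 u(c) = sqrt(3)*(pi - asin((exp(2*sqrt(3)*C1) + exp(6*sqrt(3)*c))/(exp(2*sqrt(3)*C1) - exp(6*sqrt(3)*c))))/3
 u(c) = sqrt(3)*asin((exp(2*sqrt(3)*C1) + exp(6*sqrt(3)*c))/(exp(2*sqrt(3)*C1) - exp(6*sqrt(3)*c)))/3


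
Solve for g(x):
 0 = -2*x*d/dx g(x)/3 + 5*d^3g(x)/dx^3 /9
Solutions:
 g(x) = C1 + Integral(C2*airyai(5^(2/3)*6^(1/3)*x/5) + C3*airybi(5^(2/3)*6^(1/3)*x/5), x)


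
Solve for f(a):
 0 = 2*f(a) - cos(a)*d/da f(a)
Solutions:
 f(a) = C1*(sin(a) + 1)/(sin(a) - 1)


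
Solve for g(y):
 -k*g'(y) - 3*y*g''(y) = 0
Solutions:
 g(y) = C1 + y^(1 - re(k)/3)*(C2*sin(log(y)*Abs(im(k))/3) + C3*cos(log(y)*im(k)/3))


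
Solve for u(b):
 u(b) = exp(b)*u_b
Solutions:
 u(b) = C1*exp(-exp(-b))


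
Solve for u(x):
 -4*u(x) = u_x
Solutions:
 u(x) = C1*exp(-4*x)


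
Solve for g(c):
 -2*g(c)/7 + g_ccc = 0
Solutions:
 g(c) = C3*exp(2^(1/3)*7^(2/3)*c/7) + (C1*sin(2^(1/3)*sqrt(3)*7^(2/3)*c/14) + C2*cos(2^(1/3)*sqrt(3)*7^(2/3)*c/14))*exp(-2^(1/3)*7^(2/3)*c/14)


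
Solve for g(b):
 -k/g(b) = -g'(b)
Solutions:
 g(b) = -sqrt(C1 + 2*b*k)
 g(b) = sqrt(C1 + 2*b*k)


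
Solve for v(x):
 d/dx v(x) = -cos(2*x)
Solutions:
 v(x) = C1 - sin(2*x)/2


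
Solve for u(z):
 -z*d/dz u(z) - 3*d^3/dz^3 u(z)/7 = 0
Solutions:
 u(z) = C1 + Integral(C2*airyai(-3^(2/3)*7^(1/3)*z/3) + C3*airybi(-3^(2/3)*7^(1/3)*z/3), z)


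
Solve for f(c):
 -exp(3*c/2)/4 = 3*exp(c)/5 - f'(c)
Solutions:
 f(c) = C1 + exp(3*c/2)/6 + 3*exp(c)/5


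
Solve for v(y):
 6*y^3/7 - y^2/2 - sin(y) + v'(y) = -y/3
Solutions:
 v(y) = C1 - 3*y^4/14 + y^3/6 - y^2/6 - cos(y)


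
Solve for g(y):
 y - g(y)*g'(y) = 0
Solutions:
 g(y) = -sqrt(C1 + y^2)
 g(y) = sqrt(C1 + y^2)


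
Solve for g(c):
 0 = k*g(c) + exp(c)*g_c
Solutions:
 g(c) = C1*exp(k*exp(-c))


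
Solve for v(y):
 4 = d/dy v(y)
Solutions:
 v(y) = C1 + 4*y


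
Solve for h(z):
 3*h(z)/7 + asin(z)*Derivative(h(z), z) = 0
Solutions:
 h(z) = C1*exp(-3*Integral(1/asin(z), z)/7)


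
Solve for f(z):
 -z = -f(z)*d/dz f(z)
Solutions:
 f(z) = -sqrt(C1 + z^2)
 f(z) = sqrt(C1 + z^2)


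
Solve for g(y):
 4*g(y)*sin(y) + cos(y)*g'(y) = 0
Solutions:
 g(y) = C1*cos(y)^4


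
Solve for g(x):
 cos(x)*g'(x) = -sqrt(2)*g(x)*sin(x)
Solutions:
 g(x) = C1*cos(x)^(sqrt(2))


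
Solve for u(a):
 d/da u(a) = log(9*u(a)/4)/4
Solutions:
 4*Integral(1/(-log(_y) - 2*log(3) + 2*log(2)), (_y, u(a))) = C1 - a


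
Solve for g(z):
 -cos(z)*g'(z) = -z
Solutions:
 g(z) = C1 + Integral(z/cos(z), z)


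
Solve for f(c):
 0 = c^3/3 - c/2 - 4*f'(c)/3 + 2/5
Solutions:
 f(c) = C1 + c^4/16 - 3*c^2/16 + 3*c/10


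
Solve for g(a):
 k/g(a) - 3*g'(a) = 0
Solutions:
 g(a) = -sqrt(C1 + 6*a*k)/3
 g(a) = sqrt(C1 + 6*a*k)/3


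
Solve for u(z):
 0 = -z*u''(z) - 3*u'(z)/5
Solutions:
 u(z) = C1 + C2*z^(2/5)


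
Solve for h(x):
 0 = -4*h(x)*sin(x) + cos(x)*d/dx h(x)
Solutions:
 h(x) = C1/cos(x)^4


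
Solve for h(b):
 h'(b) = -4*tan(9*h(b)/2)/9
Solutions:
 h(b) = -2*asin(C1*exp(-2*b))/9 + 2*pi/9
 h(b) = 2*asin(C1*exp(-2*b))/9


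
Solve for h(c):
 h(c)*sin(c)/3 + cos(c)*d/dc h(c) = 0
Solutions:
 h(c) = C1*cos(c)^(1/3)


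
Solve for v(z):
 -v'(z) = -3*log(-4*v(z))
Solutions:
 -Integral(1/(log(-_y) + 2*log(2)), (_y, v(z)))/3 = C1 - z


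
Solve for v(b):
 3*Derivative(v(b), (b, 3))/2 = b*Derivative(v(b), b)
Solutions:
 v(b) = C1 + Integral(C2*airyai(2^(1/3)*3^(2/3)*b/3) + C3*airybi(2^(1/3)*3^(2/3)*b/3), b)


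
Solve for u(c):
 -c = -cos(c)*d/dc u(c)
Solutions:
 u(c) = C1 + Integral(c/cos(c), c)


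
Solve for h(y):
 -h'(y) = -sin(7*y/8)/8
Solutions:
 h(y) = C1 - cos(7*y/8)/7


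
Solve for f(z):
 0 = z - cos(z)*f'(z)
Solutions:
 f(z) = C1 + Integral(z/cos(z), z)


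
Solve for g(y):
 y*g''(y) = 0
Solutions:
 g(y) = C1 + C2*y


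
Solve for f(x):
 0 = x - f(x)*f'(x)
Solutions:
 f(x) = -sqrt(C1 + x^2)
 f(x) = sqrt(C1 + x^2)


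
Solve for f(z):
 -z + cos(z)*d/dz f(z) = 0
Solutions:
 f(z) = C1 + Integral(z/cos(z), z)


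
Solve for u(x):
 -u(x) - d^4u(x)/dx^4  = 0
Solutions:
 u(x) = (C1*sin(sqrt(2)*x/2) + C2*cos(sqrt(2)*x/2))*exp(-sqrt(2)*x/2) + (C3*sin(sqrt(2)*x/2) + C4*cos(sqrt(2)*x/2))*exp(sqrt(2)*x/2)


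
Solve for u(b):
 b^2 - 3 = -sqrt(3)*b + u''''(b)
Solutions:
 u(b) = C1 + C2*b + C3*b^2 + C4*b^3 + b^6/360 + sqrt(3)*b^5/120 - b^4/8


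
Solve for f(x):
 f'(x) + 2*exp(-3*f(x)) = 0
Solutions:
 f(x) = log(C1 - 6*x)/3
 f(x) = log((-3^(1/3) - 3^(5/6)*I)*(C1 - 2*x)^(1/3)/2)
 f(x) = log((-3^(1/3) + 3^(5/6)*I)*(C1 - 2*x)^(1/3)/2)


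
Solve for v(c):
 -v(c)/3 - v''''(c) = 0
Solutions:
 v(c) = (C1*sin(sqrt(2)*3^(3/4)*c/6) + C2*cos(sqrt(2)*3^(3/4)*c/6))*exp(-sqrt(2)*3^(3/4)*c/6) + (C3*sin(sqrt(2)*3^(3/4)*c/6) + C4*cos(sqrt(2)*3^(3/4)*c/6))*exp(sqrt(2)*3^(3/4)*c/6)


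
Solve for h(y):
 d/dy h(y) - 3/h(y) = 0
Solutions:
 h(y) = -sqrt(C1 + 6*y)
 h(y) = sqrt(C1 + 6*y)


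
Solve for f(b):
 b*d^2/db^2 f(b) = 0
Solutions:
 f(b) = C1 + C2*b


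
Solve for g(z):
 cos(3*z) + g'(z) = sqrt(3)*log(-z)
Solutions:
 g(z) = C1 + sqrt(3)*z*(log(-z) - 1) - sin(3*z)/3


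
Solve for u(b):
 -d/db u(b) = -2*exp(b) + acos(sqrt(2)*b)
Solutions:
 u(b) = C1 - b*acos(sqrt(2)*b) + sqrt(2)*sqrt(1 - 2*b^2)/2 + 2*exp(b)


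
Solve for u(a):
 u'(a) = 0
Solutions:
 u(a) = C1


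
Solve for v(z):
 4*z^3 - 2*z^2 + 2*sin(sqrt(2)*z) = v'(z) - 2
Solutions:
 v(z) = C1 + z^4 - 2*z^3/3 + 2*z - sqrt(2)*cos(sqrt(2)*z)


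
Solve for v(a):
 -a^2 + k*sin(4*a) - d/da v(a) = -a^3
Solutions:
 v(a) = C1 + a^4/4 - a^3/3 - k*cos(4*a)/4


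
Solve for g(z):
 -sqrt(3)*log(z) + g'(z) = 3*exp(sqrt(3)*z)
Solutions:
 g(z) = C1 + sqrt(3)*z*log(z) - sqrt(3)*z + sqrt(3)*exp(sqrt(3)*z)


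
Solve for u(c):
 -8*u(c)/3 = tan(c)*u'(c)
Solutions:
 u(c) = C1/sin(c)^(8/3)


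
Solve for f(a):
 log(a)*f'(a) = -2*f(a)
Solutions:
 f(a) = C1*exp(-2*li(a))


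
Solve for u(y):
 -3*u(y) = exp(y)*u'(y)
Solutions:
 u(y) = C1*exp(3*exp(-y))


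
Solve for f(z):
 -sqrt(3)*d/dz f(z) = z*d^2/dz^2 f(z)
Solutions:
 f(z) = C1 + C2*z^(1 - sqrt(3))


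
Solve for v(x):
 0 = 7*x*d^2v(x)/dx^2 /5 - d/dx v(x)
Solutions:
 v(x) = C1 + C2*x^(12/7)


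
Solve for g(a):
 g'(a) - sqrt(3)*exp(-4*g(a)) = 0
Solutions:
 g(a) = log(-I*(C1 + 4*sqrt(3)*a)^(1/4))
 g(a) = log(I*(C1 + 4*sqrt(3)*a)^(1/4))
 g(a) = log(-(C1 + 4*sqrt(3)*a)^(1/4))
 g(a) = log(C1 + 4*sqrt(3)*a)/4


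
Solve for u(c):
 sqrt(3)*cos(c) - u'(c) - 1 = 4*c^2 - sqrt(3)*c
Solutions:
 u(c) = C1 - 4*c^3/3 + sqrt(3)*c^2/2 - c + sqrt(3)*sin(c)


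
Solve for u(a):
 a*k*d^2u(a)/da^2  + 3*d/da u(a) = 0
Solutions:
 u(a) = C1 + a^(((re(k) - 3)*re(k) + im(k)^2)/(re(k)^2 + im(k)^2))*(C2*sin(3*log(a)*Abs(im(k))/(re(k)^2 + im(k)^2)) + C3*cos(3*log(a)*im(k)/(re(k)^2 + im(k)^2)))


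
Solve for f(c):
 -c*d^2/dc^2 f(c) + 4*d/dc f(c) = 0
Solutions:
 f(c) = C1 + C2*c^5


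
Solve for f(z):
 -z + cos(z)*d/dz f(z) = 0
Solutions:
 f(z) = C1 + Integral(z/cos(z), z)


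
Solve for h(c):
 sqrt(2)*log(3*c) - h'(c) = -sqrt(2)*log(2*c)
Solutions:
 h(c) = C1 + 2*sqrt(2)*c*log(c) - 2*sqrt(2)*c + sqrt(2)*c*log(6)


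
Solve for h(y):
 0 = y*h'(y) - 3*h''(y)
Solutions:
 h(y) = C1 + C2*erfi(sqrt(6)*y/6)


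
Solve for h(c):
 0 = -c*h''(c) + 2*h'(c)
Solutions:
 h(c) = C1 + C2*c^3


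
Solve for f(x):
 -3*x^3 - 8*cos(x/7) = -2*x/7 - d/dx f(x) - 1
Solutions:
 f(x) = C1 + 3*x^4/4 - x^2/7 - x + 56*sin(x/7)


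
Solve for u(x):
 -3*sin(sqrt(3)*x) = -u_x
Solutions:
 u(x) = C1 - sqrt(3)*cos(sqrt(3)*x)


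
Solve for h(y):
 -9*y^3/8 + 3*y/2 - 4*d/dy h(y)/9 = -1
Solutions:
 h(y) = C1 - 81*y^4/128 + 27*y^2/16 + 9*y/4


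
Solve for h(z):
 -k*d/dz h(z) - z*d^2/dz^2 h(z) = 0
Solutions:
 h(z) = C1 + z^(1 - re(k))*(C2*sin(log(z)*Abs(im(k))) + C3*cos(log(z)*im(k)))


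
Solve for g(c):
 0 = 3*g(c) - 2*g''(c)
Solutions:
 g(c) = C1*exp(-sqrt(6)*c/2) + C2*exp(sqrt(6)*c/2)


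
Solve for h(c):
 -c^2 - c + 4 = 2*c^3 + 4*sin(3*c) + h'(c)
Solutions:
 h(c) = C1 - c^4/2 - c^3/3 - c^2/2 + 4*c + 4*cos(3*c)/3


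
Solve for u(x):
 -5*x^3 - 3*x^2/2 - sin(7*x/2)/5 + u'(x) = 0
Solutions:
 u(x) = C1 + 5*x^4/4 + x^3/2 - 2*cos(7*x/2)/35


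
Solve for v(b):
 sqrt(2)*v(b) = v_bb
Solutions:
 v(b) = C1*exp(-2^(1/4)*b) + C2*exp(2^(1/4)*b)


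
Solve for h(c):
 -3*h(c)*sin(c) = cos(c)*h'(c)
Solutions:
 h(c) = C1*cos(c)^3


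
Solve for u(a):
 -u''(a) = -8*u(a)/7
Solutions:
 u(a) = C1*exp(-2*sqrt(14)*a/7) + C2*exp(2*sqrt(14)*a/7)


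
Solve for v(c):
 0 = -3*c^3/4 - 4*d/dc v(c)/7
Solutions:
 v(c) = C1 - 21*c^4/64


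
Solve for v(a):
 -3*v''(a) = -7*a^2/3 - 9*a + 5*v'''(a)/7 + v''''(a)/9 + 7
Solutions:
 v(a) = C1 + C2*a + 7*a^4/108 + 71*a^3/162 - 2566*a^2/1701 + (C3*sin(33*sqrt(3)*a/14) + C4*cos(33*sqrt(3)*a/14))*exp(-45*a/14)


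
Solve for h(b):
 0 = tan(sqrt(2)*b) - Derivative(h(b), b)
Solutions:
 h(b) = C1 - sqrt(2)*log(cos(sqrt(2)*b))/2


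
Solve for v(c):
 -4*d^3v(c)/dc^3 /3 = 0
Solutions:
 v(c) = C1 + C2*c + C3*c^2


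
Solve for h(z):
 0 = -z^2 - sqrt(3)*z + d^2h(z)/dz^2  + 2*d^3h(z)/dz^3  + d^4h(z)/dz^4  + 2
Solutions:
 h(z) = C1 + C4*exp(-z) + z^4/12 + z^3*(-4 + sqrt(3))/6 + z^2*(2 - sqrt(3)) + z*(C2 + C3*exp(-z))


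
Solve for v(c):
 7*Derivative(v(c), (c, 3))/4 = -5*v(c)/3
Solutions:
 v(c) = C3*exp(-20^(1/3)*21^(2/3)*c/21) + (C1*sin(20^(1/3)*3^(1/6)*7^(2/3)*c/14) + C2*cos(20^(1/3)*3^(1/6)*7^(2/3)*c/14))*exp(20^(1/3)*21^(2/3)*c/42)


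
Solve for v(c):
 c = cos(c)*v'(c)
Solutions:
 v(c) = C1 + Integral(c/cos(c), c)


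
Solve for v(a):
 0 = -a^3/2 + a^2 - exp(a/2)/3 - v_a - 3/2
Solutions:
 v(a) = C1 - a^4/8 + a^3/3 - 3*a/2 - 2*exp(a/2)/3


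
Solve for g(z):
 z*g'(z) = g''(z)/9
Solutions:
 g(z) = C1 + C2*erfi(3*sqrt(2)*z/2)


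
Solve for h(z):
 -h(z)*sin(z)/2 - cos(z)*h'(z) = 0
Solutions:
 h(z) = C1*sqrt(cos(z))


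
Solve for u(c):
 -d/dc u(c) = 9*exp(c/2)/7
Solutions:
 u(c) = C1 - 18*exp(c/2)/7


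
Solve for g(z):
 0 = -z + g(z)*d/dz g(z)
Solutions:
 g(z) = -sqrt(C1 + z^2)
 g(z) = sqrt(C1 + z^2)


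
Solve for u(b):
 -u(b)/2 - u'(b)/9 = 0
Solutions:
 u(b) = C1*exp(-9*b/2)


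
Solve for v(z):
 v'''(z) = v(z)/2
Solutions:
 v(z) = C3*exp(2^(2/3)*z/2) + (C1*sin(2^(2/3)*sqrt(3)*z/4) + C2*cos(2^(2/3)*sqrt(3)*z/4))*exp(-2^(2/3)*z/4)


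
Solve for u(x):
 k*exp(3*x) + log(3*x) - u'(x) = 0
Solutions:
 u(x) = C1 + k*exp(3*x)/3 + x*log(x) + x*(-1 + log(3))


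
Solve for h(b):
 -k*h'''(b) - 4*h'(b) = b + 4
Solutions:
 h(b) = C1 + C2*exp(-2*b*sqrt(-1/k)) + C3*exp(2*b*sqrt(-1/k)) - b^2/8 - b


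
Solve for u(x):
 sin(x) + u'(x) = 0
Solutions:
 u(x) = C1 + cos(x)


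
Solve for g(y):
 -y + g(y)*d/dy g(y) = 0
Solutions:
 g(y) = -sqrt(C1 + y^2)
 g(y) = sqrt(C1 + y^2)


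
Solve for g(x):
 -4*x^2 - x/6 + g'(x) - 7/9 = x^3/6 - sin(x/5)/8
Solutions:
 g(x) = C1 + x^4/24 + 4*x^3/3 + x^2/12 + 7*x/9 + 5*cos(x/5)/8


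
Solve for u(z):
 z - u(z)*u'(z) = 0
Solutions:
 u(z) = -sqrt(C1 + z^2)
 u(z) = sqrt(C1 + z^2)


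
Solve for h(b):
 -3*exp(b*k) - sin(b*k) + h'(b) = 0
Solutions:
 h(b) = C1 + 3*exp(b*k)/k - cos(b*k)/k


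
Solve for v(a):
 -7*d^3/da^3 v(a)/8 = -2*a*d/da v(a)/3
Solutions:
 v(a) = C1 + Integral(C2*airyai(2*2^(1/3)*21^(2/3)*a/21) + C3*airybi(2*2^(1/3)*21^(2/3)*a/21), a)


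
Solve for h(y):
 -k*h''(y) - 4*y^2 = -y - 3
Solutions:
 h(y) = C1 + C2*y - y^4/(3*k) + y^3/(6*k) + 3*y^2/(2*k)


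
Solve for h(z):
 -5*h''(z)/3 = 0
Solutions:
 h(z) = C1 + C2*z


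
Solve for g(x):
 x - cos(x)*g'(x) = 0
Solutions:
 g(x) = C1 + Integral(x/cos(x), x)


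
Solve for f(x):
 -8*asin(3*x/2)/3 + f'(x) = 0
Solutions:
 f(x) = C1 + 8*x*asin(3*x/2)/3 + 8*sqrt(4 - 9*x^2)/9


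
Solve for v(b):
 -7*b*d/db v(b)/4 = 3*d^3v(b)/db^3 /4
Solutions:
 v(b) = C1 + Integral(C2*airyai(-3^(2/3)*7^(1/3)*b/3) + C3*airybi(-3^(2/3)*7^(1/3)*b/3), b)


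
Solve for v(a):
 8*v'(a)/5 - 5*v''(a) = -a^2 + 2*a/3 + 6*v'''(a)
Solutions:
 v(a) = C1 + C2*exp(a*(-25 + sqrt(1585))/60) + C3*exp(-a*(25 + sqrt(1585))/60) - 5*a^3/24 - 335*a^2/192 - 11975*a/768


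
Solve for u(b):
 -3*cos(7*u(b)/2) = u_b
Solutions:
 u(b) = -2*asin((C1 + exp(21*b))/(C1 - exp(21*b)))/7 + 2*pi/7
 u(b) = 2*asin((C1 + exp(21*b))/(C1 - exp(21*b)))/7


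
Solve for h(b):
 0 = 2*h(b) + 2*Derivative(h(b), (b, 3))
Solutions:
 h(b) = C3*exp(-b) + (C1*sin(sqrt(3)*b/2) + C2*cos(sqrt(3)*b/2))*exp(b/2)


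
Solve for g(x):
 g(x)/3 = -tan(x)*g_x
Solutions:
 g(x) = C1/sin(x)^(1/3)


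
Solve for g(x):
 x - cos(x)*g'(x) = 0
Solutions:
 g(x) = C1 + Integral(x/cos(x), x)


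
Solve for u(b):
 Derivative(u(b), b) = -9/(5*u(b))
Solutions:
 u(b) = -sqrt(C1 - 90*b)/5
 u(b) = sqrt(C1 - 90*b)/5


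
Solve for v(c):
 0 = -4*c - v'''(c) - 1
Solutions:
 v(c) = C1 + C2*c + C3*c^2 - c^4/6 - c^3/6


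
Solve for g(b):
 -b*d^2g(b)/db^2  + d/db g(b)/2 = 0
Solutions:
 g(b) = C1 + C2*b^(3/2)


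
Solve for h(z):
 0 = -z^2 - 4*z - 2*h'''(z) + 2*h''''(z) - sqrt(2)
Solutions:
 h(z) = C1 + C2*z + C3*z^2 + C4*exp(z) - z^5/120 - z^4/8 + z^3*(-6 - sqrt(2))/12


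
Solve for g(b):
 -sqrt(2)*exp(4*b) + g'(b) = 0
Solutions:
 g(b) = C1 + sqrt(2)*exp(4*b)/4


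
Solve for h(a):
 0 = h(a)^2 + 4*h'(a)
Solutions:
 h(a) = 4/(C1 + a)


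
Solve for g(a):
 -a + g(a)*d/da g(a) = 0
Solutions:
 g(a) = -sqrt(C1 + a^2)
 g(a) = sqrt(C1 + a^2)


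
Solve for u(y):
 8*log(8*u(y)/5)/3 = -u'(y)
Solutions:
 3*Integral(1/(log(_y) - log(5) + 3*log(2)), (_y, u(y)))/8 = C1 - y


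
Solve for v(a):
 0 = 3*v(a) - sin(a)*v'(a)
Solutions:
 v(a) = C1*(cos(a) - 1)^(3/2)/(cos(a) + 1)^(3/2)


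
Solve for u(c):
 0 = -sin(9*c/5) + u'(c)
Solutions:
 u(c) = C1 - 5*cos(9*c/5)/9


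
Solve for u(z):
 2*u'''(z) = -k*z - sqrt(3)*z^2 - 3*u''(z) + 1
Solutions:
 u(z) = C1 + C2*z + C3*exp(-3*z/2) - sqrt(3)*z^4/36 + z^3*(-3*k + 4*sqrt(3))/54 + z^2*(6*k - 8*sqrt(3) + 9)/54


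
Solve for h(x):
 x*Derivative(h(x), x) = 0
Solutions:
 h(x) = C1


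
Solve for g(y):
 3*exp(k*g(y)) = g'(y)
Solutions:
 g(y) = Piecewise((log(-1/(C1*k + 3*k*y))/k, Ne(k, 0)), (nan, True))
 g(y) = Piecewise((C1 + 3*y, Eq(k, 0)), (nan, True))


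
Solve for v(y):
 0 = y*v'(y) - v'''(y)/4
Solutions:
 v(y) = C1 + Integral(C2*airyai(2^(2/3)*y) + C3*airybi(2^(2/3)*y), y)


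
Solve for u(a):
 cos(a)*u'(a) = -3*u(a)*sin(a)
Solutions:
 u(a) = C1*cos(a)^3


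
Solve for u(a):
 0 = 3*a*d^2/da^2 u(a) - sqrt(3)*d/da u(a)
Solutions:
 u(a) = C1 + C2*a^(sqrt(3)/3 + 1)


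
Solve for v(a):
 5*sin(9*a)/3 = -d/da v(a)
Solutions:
 v(a) = C1 + 5*cos(9*a)/27


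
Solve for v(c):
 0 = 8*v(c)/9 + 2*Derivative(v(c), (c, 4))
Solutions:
 v(c) = (C1*sin(sqrt(3)*c/3) + C2*cos(sqrt(3)*c/3))*exp(-sqrt(3)*c/3) + (C3*sin(sqrt(3)*c/3) + C4*cos(sqrt(3)*c/3))*exp(sqrt(3)*c/3)


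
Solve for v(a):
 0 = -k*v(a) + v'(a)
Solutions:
 v(a) = C1*exp(a*k)


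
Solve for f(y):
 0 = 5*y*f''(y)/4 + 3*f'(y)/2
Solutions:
 f(y) = C1 + C2/y^(1/5)


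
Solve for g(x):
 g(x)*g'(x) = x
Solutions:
 g(x) = -sqrt(C1 + x^2)
 g(x) = sqrt(C1 + x^2)


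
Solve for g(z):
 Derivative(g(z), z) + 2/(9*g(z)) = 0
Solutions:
 g(z) = -sqrt(C1 - 4*z)/3
 g(z) = sqrt(C1 - 4*z)/3


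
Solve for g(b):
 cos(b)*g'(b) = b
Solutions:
 g(b) = C1 + Integral(b/cos(b), b)


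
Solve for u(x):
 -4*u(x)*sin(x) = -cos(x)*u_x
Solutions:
 u(x) = C1/cos(x)^4


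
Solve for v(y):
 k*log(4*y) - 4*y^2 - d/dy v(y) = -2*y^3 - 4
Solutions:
 v(y) = C1 + k*y*log(y) - k*y + k*y*log(4) + y^4/2 - 4*y^3/3 + 4*y


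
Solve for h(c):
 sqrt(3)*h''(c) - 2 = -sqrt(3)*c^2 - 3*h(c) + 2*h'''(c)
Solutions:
 h(c) = C1*exp(c*(-3^(1/3)*(sqrt(3) + 54 + sqrt(-3 + (sqrt(3) + 54)^2))^(1/3) - 3^(2/3)/(sqrt(3) + 54 + sqrt(-3 + (sqrt(3) + 54)^2))^(1/3) + 2*sqrt(3))/12)*sin(3^(1/6)*c*(-3^(2/3)*(sqrt(3) + 54 + sqrt(-3 + (sqrt(3) + 54)^2))^(1/3) + 3/(sqrt(3) + 54 + sqrt(-3 + (sqrt(3) + 54)^2))^(1/3))/12) + C2*exp(c*(-3^(1/3)*(sqrt(3) + 54 + sqrt(-3 + (sqrt(3) + 54)^2))^(1/3) - 3^(2/3)/(sqrt(3) + 54 + sqrt(-3 + (sqrt(3) + 54)^2))^(1/3) + 2*sqrt(3))/12)*cos(3^(1/6)*c*(-3^(2/3)*(sqrt(3) + 54 + sqrt(-3 + (sqrt(3) + 54)^2))^(1/3) + 3/(sqrt(3) + 54 + sqrt(-3 + (sqrt(3) + 54)^2))^(1/3))/12) + C3*exp(c*(3^(2/3)/(sqrt(3) + 54 + sqrt(-3 + (sqrt(3) + 54)^2))^(1/3) + sqrt(3) + 3^(1/3)*(sqrt(3) + 54 + sqrt(-3 + (sqrt(3) + 54)^2))^(1/3))/6) - sqrt(3)*c^2/3 + 4/3


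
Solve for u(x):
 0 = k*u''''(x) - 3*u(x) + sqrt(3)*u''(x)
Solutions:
 u(x) = C1*exp(-sqrt(2)*3^(1/4)*x*sqrt((-sqrt(4*k + 1) - 1)/k)/2) + C2*exp(sqrt(2)*3^(1/4)*x*sqrt((-sqrt(4*k + 1) - 1)/k)/2) + C3*exp(-sqrt(2)*3^(1/4)*x*sqrt((sqrt(4*k + 1) - 1)/k)/2) + C4*exp(sqrt(2)*3^(1/4)*x*sqrt((sqrt(4*k + 1) - 1)/k)/2)


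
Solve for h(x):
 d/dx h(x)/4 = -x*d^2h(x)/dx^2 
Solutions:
 h(x) = C1 + C2*x^(3/4)


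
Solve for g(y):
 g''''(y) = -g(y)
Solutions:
 g(y) = (C1*sin(sqrt(2)*y/2) + C2*cos(sqrt(2)*y/2))*exp(-sqrt(2)*y/2) + (C3*sin(sqrt(2)*y/2) + C4*cos(sqrt(2)*y/2))*exp(sqrt(2)*y/2)


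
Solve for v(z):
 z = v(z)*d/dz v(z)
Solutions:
 v(z) = -sqrt(C1 + z^2)
 v(z) = sqrt(C1 + z^2)


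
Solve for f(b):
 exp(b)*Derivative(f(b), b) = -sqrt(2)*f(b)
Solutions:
 f(b) = C1*exp(sqrt(2)*exp(-b))


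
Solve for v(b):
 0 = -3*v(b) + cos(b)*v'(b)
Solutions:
 v(b) = C1*(sin(b) + 1)^(3/2)/(sin(b) - 1)^(3/2)


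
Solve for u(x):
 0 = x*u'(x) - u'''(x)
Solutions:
 u(x) = C1 + Integral(C2*airyai(x) + C3*airybi(x), x)


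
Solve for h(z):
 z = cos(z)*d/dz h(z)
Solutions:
 h(z) = C1 + Integral(z/cos(z), z)


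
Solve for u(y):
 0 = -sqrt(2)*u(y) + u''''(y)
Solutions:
 u(y) = C1*exp(-2^(1/8)*y) + C2*exp(2^(1/8)*y) + C3*sin(2^(1/8)*y) + C4*cos(2^(1/8)*y)


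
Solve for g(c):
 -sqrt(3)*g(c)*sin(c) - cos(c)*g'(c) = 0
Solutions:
 g(c) = C1*cos(c)^(sqrt(3))


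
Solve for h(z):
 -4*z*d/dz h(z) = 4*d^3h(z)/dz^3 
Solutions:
 h(z) = C1 + Integral(C2*airyai(-z) + C3*airybi(-z), z)


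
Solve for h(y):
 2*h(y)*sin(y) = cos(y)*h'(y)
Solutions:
 h(y) = C1/cos(y)^2


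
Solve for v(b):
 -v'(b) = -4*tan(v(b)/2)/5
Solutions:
 v(b) = -2*asin(C1*exp(2*b/5)) + 2*pi
 v(b) = 2*asin(C1*exp(2*b/5))


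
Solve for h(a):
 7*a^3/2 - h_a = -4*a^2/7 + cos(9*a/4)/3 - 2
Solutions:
 h(a) = C1 + 7*a^4/8 + 4*a^3/21 + 2*a - 4*sin(9*a/4)/27


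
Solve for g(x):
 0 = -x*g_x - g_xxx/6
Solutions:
 g(x) = C1 + Integral(C2*airyai(-6^(1/3)*x) + C3*airybi(-6^(1/3)*x), x)


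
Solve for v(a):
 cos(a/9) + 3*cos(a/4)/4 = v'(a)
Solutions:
 v(a) = C1 + 9*sin(a/9) + 3*sin(a/4)


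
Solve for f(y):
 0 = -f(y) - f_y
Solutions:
 f(y) = C1*exp(-y)


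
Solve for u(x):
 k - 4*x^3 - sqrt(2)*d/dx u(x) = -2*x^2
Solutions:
 u(x) = C1 + sqrt(2)*k*x/2 - sqrt(2)*x^4/2 + sqrt(2)*x^3/3


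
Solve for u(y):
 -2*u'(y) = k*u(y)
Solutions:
 u(y) = C1*exp(-k*y/2)


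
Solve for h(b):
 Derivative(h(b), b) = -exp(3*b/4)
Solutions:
 h(b) = C1 - 4*exp(3*b/4)/3


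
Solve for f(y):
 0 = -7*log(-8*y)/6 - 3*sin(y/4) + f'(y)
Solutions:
 f(y) = C1 + 7*y*log(-y)/6 - 7*y/6 + 7*y*log(2)/2 - 12*cos(y/4)


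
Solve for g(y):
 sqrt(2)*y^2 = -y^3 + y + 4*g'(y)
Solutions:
 g(y) = C1 + y^4/16 + sqrt(2)*y^3/12 - y^2/8


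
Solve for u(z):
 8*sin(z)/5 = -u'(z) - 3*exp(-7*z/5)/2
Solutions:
 u(z) = C1 + 8*cos(z)/5 + 15*exp(-7*z/5)/14


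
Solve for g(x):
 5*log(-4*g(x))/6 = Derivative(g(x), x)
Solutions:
 -6*Integral(1/(log(-_y) + 2*log(2)), (_y, g(x)))/5 = C1 - x


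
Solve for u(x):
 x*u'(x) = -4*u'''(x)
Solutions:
 u(x) = C1 + Integral(C2*airyai(-2^(1/3)*x/2) + C3*airybi(-2^(1/3)*x/2), x)


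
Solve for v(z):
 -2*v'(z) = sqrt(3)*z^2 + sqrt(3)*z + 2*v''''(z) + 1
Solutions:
 v(z) = C1 + C4*exp(-z) - sqrt(3)*z^3/6 - sqrt(3)*z^2/4 - z/2 + (C2*sin(sqrt(3)*z/2) + C3*cos(sqrt(3)*z/2))*exp(z/2)


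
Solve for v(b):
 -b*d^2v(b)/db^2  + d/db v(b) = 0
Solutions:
 v(b) = C1 + C2*b^2


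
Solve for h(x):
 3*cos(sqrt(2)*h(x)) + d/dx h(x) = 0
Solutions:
 h(x) = sqrt(2)*(pi - asin((exp(2*sqrt(2)*C1) + exp(6*sqrt(2)*x))/(exp(2*sqrt(2)*C1) - exp(6*sqrt(2)*x))))/2
 h(x) = sqrt(2)*asin((exp(2*sqrt(2)*C1) + exp(6*sqrt(2)*x))/(exp(2*sqrt(2)*C1) - exp(6*sqrt(2)*x)))/2


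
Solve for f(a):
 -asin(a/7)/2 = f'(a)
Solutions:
 f(a) = C1 - a*asin(a/7)/2 - sqrt(49 - a^2)/2


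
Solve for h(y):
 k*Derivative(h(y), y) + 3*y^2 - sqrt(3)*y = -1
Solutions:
 h(y) = C1 - y^3/k + sqrt(3)*y^2/(2*k) - y/k


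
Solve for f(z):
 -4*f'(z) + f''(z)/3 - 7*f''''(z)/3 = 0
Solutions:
 f(z) = C1 + C2*exp(21^(1/3)*z*(21^(1/3)/(sqrt(142863) + 378)^(1/3) + (sqrt(142863) + 378)^(1/3))/42)*sin(3^(1/6)*7^(1/3)*z*(-3^(2/3)*(sqrt(142863) + 378)^(1/3) + 3*7^(1/3)/(sqrt(142863) + 378)^(1/3))/42) + C3*exp(21^(1/3)*z*(21^(1/3)/(sqrt(142863) + 378)^(1/3) + (sqrt(142863) + 378)^(1/3))/42)*cos(3^(1/6)*7^(1/3)*z*(-3^(2/3)*(sqrt(142863) + 378)^(1/3) + 3*7^(1/3)/(sqrt(142863) + 378)^(1/3))/42) + C4*exp(-21^(1/3)*z*(21^(1/3)/(sqrt(142863) + 378)^(1/3) + (sqrt(142863) + 378)^(1/3))/21)


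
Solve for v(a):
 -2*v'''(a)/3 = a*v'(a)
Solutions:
 v(a) = C1 + Integral(C2*airyai(-2^(2/3)*3^(1/3)*a/2) + C3*airybi(-2^(2/3)*3^(1/3)*a/2), a)


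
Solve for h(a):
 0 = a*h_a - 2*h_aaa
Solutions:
 h(a) = C1 + Integral(C2*airyai(2^(2/3)*a/2) + C3*airybi(2^(2/3)*a/2), a)


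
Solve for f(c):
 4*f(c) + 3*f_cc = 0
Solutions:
 f(c) = C1*sin(2*sqrt(3)*c/3) + C2*cos(2*sqrt(3)*c/3)


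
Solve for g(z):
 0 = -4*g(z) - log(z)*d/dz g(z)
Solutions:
 g(z) = C1*exp(-4*li(z))


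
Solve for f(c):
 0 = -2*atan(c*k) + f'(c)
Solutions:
 f(c) = C1 + 2*Piecewise((c*atan(c*k) - log(c^2*k^2 + 1)/(2*k), Ne(k, 0)), (0, True))


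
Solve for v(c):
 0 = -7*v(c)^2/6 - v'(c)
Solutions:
 v(c) = 6/(C1 + 7*c)


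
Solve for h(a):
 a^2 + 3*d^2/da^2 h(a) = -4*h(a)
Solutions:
 h(a) = C1*sin(2*sqrt(3)*a/3) + C2*cos(2*sqrt(3)*a/3) - a^2/4 + 3/8
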